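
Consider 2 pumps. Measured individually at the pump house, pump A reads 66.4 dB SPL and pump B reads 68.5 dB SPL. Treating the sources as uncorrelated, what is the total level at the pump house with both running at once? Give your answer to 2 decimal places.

Uncorrelated sources add in intensity (power), not in dB.
L_total = 10·log₁₀(10^(66.4/10) + 10^(68.5/10)) = 10·log₁₀(11440000) = 70.59 dB SPL.

70.59 dB SPL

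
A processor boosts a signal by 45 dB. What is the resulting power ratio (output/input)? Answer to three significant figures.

31600

Power ratio = 10^(dB/10).
10^(45/10) = 10^(4.500) = 31600.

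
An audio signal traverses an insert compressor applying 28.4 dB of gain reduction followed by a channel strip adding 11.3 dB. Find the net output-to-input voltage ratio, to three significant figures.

0.140

Net gain = (−28.4) + 11.3 = -17.1 dB.
Voltage ratio = 10^(-17.1/20) = 0.140.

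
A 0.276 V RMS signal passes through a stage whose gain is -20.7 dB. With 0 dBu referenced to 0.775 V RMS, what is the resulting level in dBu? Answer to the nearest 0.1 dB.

-29.7 dBu

Input level: 20·log₁₀(0.276/0.775) = -8.97 dBu.
Output: -8.97 − 20.7 = -29.7 dBu.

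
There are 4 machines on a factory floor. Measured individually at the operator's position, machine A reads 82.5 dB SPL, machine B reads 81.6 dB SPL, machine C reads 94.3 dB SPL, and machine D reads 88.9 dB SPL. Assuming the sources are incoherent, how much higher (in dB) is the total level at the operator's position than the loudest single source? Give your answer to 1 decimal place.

1.5 dB

Uncorrelated sources add in intensity (power), not in dB.
L_total = 10·log₁₀(10^(82.5/10) + 10^(81.6/10) + 10^(94.3/10) + 10^(88.9/10)) = 95.79 dB SPL.
Excess over the loudest (94.3 dB): 95.79 − 94.3 = 1.5 dB.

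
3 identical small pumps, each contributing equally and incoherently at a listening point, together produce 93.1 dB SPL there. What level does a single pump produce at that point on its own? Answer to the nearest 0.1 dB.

3 equal incoherent sources add 10·log₁₀(3) = 4.77 dB over one source.
L_one = 93.1 − 4.77 = 88.3 dB SPL.

88.3 dB SPL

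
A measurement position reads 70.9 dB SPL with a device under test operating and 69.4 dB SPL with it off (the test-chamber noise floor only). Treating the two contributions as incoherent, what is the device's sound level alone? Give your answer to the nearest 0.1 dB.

65.6 dB SPL

Subtract intensities: L_src = 10·log₁₀(10^(L_total/10) − 10^(L_bg/10)).
L_src = 10·log₁₀(10^(70.9/10) − 10^(69.4/10)) = 10·log₁₀(3593000) = 65.6 dB SPL.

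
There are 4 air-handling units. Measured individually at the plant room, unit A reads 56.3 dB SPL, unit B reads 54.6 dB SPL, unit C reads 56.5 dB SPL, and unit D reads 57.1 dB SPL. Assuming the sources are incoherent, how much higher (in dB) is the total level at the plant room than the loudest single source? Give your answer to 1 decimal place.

Uncorrelated sources add in intensity (power), not in dB.
L_total = 10·log₁₀(10^(56.3/10) + 10^(54.6/10) + 10^(56.5/10) + 10^(57.1/10)) = 62.24 dB SPL.
Excess over the loudest (57.1 dB): 62.24 − 57.1 = 5.1 dB.

5.1 dB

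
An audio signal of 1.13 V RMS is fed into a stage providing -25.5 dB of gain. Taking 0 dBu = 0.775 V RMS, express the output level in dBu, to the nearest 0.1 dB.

-22.2 dBu

Input level: 20·log₁₀(1.13/0.775) = 3.28 dBu.
Output: 3.28 − 25.5 = -22.2 dBu.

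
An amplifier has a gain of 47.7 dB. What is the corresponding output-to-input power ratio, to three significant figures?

Power ratio = 10^(dB/10).
10^(47.7/10) = 10^(4.770) = 58900.

58900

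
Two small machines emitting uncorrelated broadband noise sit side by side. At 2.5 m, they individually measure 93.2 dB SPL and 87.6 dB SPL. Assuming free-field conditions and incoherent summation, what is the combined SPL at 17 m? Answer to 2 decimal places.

77.61 dB SPL

Combined at 2.5 m: 10·log₁₀(10^(93.2/10)+10^(87.6/10)) = 94.257 dB SPL.
Then apply −20·log₁₀(17/2.5) = -16.650 dB → 77.61 dB SPL.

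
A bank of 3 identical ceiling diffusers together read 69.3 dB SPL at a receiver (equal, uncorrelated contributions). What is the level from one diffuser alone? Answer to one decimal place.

64.5 dB SPL

3 equal incoherent sources add 10·log₁₀(3) = 4.77 dB over one source.
L_one = 69.3 − 4.77 = 64.5 dB SPL.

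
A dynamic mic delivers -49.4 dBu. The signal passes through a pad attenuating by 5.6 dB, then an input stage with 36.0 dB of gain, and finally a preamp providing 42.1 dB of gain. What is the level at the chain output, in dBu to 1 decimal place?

+23.1 dBu

Cascaded gains and losses add directly in dB.
-49.4 − 5.6 + 36.0 + 42.1 = +23.1 dBu.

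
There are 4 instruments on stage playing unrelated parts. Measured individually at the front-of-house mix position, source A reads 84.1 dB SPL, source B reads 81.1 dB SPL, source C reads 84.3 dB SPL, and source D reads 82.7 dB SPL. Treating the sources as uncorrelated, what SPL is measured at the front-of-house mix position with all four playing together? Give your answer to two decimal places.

89.25 dB SPL

Add the sources as powers (linear), then convert back to dB:
L_total = 10·log₁₀(10^(84.1/10) + 10^(81.1/10) + 10^(84.3/10) + 10^(82.7/10)) = 10·log₁₀(841200000) = 89.25 dB SPL.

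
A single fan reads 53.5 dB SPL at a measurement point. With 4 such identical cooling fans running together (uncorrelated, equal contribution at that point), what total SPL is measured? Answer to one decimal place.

4 equal incoherent sources raise the level by 10·log₁₀(4) = 6.02 dB.
L_total = 53.5 + 6.02 = 59.5 dB SPL.

59.5 dB SPL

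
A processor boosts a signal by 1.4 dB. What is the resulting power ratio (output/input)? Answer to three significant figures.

Power ratio = 10^(dB/10).
10^(1.4/10) = 10^(0.1400) = 1.38.

1.38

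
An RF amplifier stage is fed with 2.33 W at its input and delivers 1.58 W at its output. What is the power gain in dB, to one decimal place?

For a power ratio, dB = 10·log₁₀(P₂/P₁).
10·log₁₀(1.58/2.33) = 10·log₁₀(0.6781) = -1.7 dB.

-1.7 dB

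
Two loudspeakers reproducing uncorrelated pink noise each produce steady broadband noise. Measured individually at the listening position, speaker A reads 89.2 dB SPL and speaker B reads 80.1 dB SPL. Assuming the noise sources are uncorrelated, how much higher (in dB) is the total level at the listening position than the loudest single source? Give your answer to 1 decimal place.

0.5 dB

Add the sources as powers (linear), then convert back to dB:
L_total = 10·log₁₀(10^(89.2/10) + 10^(80.1/10)) = 89.70 dB SPL.
Excess over the loudest (89.2 dB): 89.70 − 89.2 = 0.5 dB.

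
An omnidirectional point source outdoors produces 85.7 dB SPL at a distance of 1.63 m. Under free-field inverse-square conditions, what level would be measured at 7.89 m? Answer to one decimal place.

Inverse-square spreading gives ΔL = −20·log₁₀(d₂/d₁).
ΔL = −20·log₁₀(7.89/1.63) = -13.70 dB, so L₂ = 85.7 + (-13.70) = 72.0 dB SPL.

72.0 dB SPL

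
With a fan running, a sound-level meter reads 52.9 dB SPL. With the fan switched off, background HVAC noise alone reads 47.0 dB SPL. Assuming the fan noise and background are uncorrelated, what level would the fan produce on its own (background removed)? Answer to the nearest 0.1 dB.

51.6 dB SPL

Subtract intensities: L_src = 10·log₁₀(10^(L_total/10) − 10^(L_bg/10)).
L_src = 10·log₁₀(10^(52.9/10) − 10^(47.0/10)) = 10·log₁₀(144900) = 51.6 dB SPL.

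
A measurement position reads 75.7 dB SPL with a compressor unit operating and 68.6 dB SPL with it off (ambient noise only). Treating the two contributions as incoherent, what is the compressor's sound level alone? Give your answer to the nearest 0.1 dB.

74.8 dB SPL

Remove the background by subtracting linear intensities:
L_src = 10·log₁₀(10^(75.7/10) − 10^(68.6/10)) = 10·log₁₀(29910000) = 74.8 dB SPL.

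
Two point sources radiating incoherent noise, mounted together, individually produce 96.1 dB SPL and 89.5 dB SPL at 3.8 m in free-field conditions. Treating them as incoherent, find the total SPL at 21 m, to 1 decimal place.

82.1 dB SPL

Combined at 3.8 m: 10·log₁₀(10^(96.1/10)+10^(89.5/10)) = 96.96 dB SPL.
Then apply −20·log₁₀(21/3.8) = -14.85 dB → 82.1 dB SPL.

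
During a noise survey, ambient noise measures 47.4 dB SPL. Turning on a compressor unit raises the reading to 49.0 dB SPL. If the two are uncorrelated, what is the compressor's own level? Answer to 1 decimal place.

43.9 dB SPL

Background correction is a power subtraction:
L_src = 10·log₁₀(10^(49.0/10) − 10^(47.4/10)) = 10·log₁₀(24480) = 43.9 dB SPL.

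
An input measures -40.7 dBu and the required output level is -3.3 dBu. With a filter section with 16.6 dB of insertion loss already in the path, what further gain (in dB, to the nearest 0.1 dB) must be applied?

54.0 dB

The required make-up gain is the shortfall in the dB sum.
G = -3.3 − (-40.7) + 16.6 = 54.0 dB.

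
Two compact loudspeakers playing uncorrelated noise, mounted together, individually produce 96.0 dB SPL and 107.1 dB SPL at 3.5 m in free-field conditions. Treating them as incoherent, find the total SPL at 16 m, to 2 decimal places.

94.22 dB SPL

Combined at 3.5 m: 10·log₁₀(10^(96.0/10)+10^(107.1/10)) = 107.425 dB SPL.
Then apply −20·log₁₀(16/3.5) = -13.201 dB → 94.22 dB SPL.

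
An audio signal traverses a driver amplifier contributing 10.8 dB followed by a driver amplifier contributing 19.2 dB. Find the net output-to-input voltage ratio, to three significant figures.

31.6

Net gain = 10.8 + 19.2 = 30.0 dB.
Voltage ratio = 10^(30.0/20) = 31.6.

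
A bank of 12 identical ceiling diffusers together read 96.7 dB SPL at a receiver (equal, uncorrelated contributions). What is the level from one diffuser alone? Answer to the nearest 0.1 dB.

12 equal incoherent sources add 10·log₁₀(12) = 10.79 dB over one source.
L_one = 96.7 − 10.79 = 85.9 dB SPL.

85.9 dB SPL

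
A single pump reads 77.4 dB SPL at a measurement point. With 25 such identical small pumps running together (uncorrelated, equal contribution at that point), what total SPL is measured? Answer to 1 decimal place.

25 equal incoherent sources raise the level by 10·log₁₀(25) = 13.98 dB.
L_total = 77.4 + 13.98 = 91.4 dB SPL.

91.4 dB SPL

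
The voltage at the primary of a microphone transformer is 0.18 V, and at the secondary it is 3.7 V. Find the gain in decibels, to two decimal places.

26.26 dB

Voltage is an amplitude quantity, so gain = 20·log₁₀(V_out/V_in).
20·log₁₀(3.7/0.18) = 20·log₁₀(20.56) = 26.26 dB.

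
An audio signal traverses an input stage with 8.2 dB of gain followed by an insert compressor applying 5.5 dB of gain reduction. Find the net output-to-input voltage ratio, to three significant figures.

Net gain = 8.2 + (−5.5) = 2.7 dB.
Voltage ratio = 10^(2.7/20) = 1.36.

1.36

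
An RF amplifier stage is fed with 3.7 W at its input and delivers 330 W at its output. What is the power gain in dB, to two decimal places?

Power ratio → dB uses the 10·log₁₀ form:
10·log₁₀(330/3.7) = 10·log₁₀(89.19) = 19.50 dB.

19.50 dB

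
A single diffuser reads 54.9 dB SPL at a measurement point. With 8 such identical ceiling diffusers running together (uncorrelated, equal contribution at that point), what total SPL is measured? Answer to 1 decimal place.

63.9 dB SPL

8 equal incoherent sources raise the level by 10·log₁₀(8) = 9.03 dB.
L_total = 54.9 + 9.03 = 63.9 dB SPL.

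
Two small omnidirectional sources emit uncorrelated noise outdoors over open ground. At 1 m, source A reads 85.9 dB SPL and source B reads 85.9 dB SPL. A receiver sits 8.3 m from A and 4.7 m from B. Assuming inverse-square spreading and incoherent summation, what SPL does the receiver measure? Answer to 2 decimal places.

At the listener: L_A = 85.9 − 20·log₁₀(8.3) = 67.518 dB; L_B = 85.9 − 20·log₁₀(4.7) = 72.458 dB.
Combined: 10·log₁₀(10^(67.518/10)+10^(72.458/10)) = 73.67 dB SPL.

73.67 dB SPL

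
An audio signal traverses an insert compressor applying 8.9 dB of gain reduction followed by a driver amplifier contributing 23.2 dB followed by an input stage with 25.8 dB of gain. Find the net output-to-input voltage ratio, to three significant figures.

Net gain = (−8.9) + 23.2 + 25.8 = 40.1 dB.
Voltage ratio = 10^(40.1/20) = 101.

101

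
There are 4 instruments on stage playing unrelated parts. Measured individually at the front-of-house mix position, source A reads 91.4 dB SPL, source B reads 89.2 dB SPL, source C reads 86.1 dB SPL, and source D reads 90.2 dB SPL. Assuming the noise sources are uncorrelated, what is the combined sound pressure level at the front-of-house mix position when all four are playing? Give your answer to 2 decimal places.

Uncorrelated sources add in intensity (power), not in dB.
L_total = 10·log₁₀(10^(91.4/10) + 10^(89.2/10) + 10^(86.1/10) + 10^(90.2/10)) = 10·log₁₀(3667000000) = 95.64 dB SPL.

95.64 dB SPL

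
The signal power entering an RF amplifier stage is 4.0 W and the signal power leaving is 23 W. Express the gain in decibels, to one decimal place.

For a power ratio, dB = 10·log₁₀(P₂/P₁).
10·log₁₀(23/4.0) = 10·log₁₀(5.750) = 7.6 dB.

7.6 dB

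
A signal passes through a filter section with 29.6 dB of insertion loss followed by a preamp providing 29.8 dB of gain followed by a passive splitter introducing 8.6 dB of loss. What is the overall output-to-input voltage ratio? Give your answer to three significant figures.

Net gain = (−29.6) + 29.8 + (−8.6) = -8.4 dB.
Voltage ratio = 10^(-8.4/20) = 0.380.

0.380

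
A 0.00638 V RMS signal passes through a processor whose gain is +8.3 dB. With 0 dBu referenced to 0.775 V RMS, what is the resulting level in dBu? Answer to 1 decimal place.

Input level: 20·log₁₀(0.00638/0.775) = -41.69 dBu.
Output: -41.69 + 8.3 = -33.4 dBu.

-33.4 dBu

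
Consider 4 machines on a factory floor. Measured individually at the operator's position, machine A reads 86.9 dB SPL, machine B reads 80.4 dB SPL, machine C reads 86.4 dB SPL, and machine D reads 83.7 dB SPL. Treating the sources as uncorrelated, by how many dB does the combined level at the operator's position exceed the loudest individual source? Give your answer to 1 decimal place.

Incoherent sources sum as intensities:
L_total = 10·log₁₀(10^(86.9/10) + 10^(80.4/10) + 10^(86.4/10) + 10^(83.7/10)) = 91.04 dB SPL.
Excess over the loudest (86.9 dB): 91.04 − 86.9 = 4.1 dB.

4.1 dB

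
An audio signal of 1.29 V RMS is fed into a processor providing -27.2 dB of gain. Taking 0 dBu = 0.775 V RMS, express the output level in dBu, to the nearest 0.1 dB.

-22.8 dBu

Input level: 20·log₁₀(1.29/0.775) = 4.43 dBu.
Output: 4.43 − 27.2 = -22.8 dBu.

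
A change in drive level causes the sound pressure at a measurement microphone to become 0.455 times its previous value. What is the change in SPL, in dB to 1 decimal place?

-6.8 dB

SPL change from a pressure ratio uses the 20·log₁₀ form:
20·log₁₀(0.455) = -6.8 dB.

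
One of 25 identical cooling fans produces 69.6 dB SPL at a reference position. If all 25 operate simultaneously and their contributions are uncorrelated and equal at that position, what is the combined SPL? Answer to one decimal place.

83.6 dB SPL

25 equal incoherent sources raise the level by 10·log₁₀(25) = 13.98 dB.
L_total = 69.6 + 13.98 = 83.6 dB SPL.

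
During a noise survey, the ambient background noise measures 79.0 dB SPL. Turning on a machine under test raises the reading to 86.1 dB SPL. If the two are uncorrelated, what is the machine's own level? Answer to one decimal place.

Background correction is a power subtraction:
L_src = 10·log₁₀(10^(86.1/10) − 10^(79.0/10)) = 10·log₁₀(327900000) = 85.2 dB SPL.

85.2 dB SPL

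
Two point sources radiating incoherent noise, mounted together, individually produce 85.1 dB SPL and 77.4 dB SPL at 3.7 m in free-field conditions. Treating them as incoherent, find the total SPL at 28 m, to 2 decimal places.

68.20 dB SPL

Combined at 3.7 m: 10·log₁₀(10^(85.1/10)+10^(77.4/10)) = 85.781 dB SPL.
Then apply −20·log₁₀(28/3.7) = -17.579 dB → 68.20 dB SPL.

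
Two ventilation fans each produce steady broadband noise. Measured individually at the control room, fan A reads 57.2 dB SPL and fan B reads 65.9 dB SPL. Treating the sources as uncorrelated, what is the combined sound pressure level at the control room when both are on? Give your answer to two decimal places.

66.45 dB SPL

Incoherent sources sum as intensities:
L_total = 10·log₁₀(10^(57.2/10) + 10^(65.9/10)) = 10·log₁₀(4415000) = 66.45 dB SPL.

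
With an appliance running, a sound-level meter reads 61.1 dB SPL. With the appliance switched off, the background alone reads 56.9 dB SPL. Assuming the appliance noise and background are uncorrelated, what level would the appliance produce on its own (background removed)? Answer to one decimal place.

59.0 dB SPL

Remove the background by subtracting linear intensities:
L_src = 10·log₁₀(10^(61.1/10) − 10^(56.9/10)) = 10·log₁₀(798500) = 59.0 dB SPL.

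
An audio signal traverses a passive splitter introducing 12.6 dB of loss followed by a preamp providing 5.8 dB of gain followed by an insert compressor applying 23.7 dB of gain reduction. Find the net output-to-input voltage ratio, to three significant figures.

Net gain = (−12.6) + 5.8 + (−23.7) = -30.5 dB.
Voltage ratio = 10^(-30.5/20) = 0.0299.

0.0299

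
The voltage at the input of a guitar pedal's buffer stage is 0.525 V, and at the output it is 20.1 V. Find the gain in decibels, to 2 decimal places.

31.66 dB

For a voltage ratio, dB = 20·log₁₀(V₂/V₁).
20·log₁₀(20.1/0.525) = 20·log₁₀(38.29) = 31.66 dB.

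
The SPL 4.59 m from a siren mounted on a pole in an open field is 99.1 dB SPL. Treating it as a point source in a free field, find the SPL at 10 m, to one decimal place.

Free-field point source: level drops by 20·log₁₀ of the distance ratio.
ΔL = −20·log₁₀(10/4.59) = -6.76 dB, so L₂ = 99.1 + (-6.76) = 92.3 dB SPL.

92.3 dB SPL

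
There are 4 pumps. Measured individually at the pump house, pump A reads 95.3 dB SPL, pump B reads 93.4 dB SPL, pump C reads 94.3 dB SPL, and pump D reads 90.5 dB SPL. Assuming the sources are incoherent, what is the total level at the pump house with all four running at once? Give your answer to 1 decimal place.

99.7 dB SPL

Add the sources as powers (linear), then convert back to dB:
L_total = 10·log₁₀(10^(95.3/10) + 10^(93.4/10) + 10^(94.3/10) + 10^(90.5/10)) = 10·log₁₀(9390000000) = 99.7 dB SPL.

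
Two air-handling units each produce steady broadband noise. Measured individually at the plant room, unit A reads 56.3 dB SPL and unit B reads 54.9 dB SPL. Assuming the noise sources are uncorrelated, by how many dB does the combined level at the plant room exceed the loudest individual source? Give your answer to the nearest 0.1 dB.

Incoherent sources sum as intensities:
L_total = 10·log₁₀(10^(56.3/10) + 10^(54.9/10)) = 58.67 dB SPL.
Excess over the loudest (56.3 dB): 58.67 − 56.3 = 2.4 dB.

2.4 dB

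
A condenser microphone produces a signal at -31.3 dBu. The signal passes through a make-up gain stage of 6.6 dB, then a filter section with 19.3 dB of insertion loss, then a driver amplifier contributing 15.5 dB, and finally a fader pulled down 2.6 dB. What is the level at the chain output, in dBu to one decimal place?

Cascaded gains and losses add directly in dB.
-31.3 + 6.6 − 19.3 + 15.5 − 2.6 = -31.1 dBu.

-31.1 dBu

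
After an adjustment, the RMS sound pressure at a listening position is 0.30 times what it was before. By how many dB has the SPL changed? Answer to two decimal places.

-10.46 dB

Sound pressure is an amplitude quantity: ΔL = 20·log₁₀(p₂/p₁).
20·log₁₀(0.30) = -10.46 dB.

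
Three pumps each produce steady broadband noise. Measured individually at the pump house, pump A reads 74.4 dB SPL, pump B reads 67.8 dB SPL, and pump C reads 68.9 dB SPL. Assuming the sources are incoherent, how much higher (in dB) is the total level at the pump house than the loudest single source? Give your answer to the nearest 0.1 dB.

1.8 dB

Add the sources as powers (linear), then convert back to dB:
L_total = 10·log₁₀(10^(74.4/10) + 10^(67.8/10) + 10^(68.9/10)) = 76.16 dB SPL.
Excess over the loudest (74.4 dB): 76.16 − 74.4 = 1.8 dB.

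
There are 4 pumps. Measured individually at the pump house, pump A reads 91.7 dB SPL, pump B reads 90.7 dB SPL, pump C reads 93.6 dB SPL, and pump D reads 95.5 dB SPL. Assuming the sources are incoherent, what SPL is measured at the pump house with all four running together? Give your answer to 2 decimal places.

99.29 dB SPL

Uncorrelated sources add in intensity (power), not in dB.
L_total = 10·log₁₀(10^(91.7/10) + 10^(90.7/10) + 10^(93.6/10) + 10^(95.5/10)) = 10·log₁₀(8493000000) = 99.29 dB SPL.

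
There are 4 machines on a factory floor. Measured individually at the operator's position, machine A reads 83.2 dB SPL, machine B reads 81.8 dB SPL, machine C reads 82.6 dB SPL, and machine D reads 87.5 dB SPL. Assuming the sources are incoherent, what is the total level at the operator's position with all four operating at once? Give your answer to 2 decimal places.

90.43 dB SPL

Add the sources as powers (linear), then convert back to dB:
L_total = 10·log₁₀(10^(83.2/10) + 10^(81.8/10) + 10^(82.6/10) + 10^(87.5/10)) = 10·log₁₀(1105000000) = 90.43 dB SPL.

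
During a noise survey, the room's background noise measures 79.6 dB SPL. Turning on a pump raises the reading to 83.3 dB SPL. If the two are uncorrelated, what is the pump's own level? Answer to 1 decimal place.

Subtract intensities: L_src = 10·log₁₀(10^(L_total/10) − 10^(L_bg/10)).
L_src = 10·log₁₀(10^(83.3/10) − 10^(79.6/10)) = 10·log₁₀(122600000) = 80.9 dB SPL.

80.9 dB SPL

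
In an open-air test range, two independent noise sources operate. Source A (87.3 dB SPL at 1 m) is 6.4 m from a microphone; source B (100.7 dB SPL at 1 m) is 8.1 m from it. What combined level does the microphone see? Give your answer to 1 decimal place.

At the listener: L_A = 87.3 − 20·log₁₀(6.4) = 71.18 dB; L_B = 100.7 − 20·log₁₀(8.1) = 82.53 dB.
Combined: 10·log₁₀(10^(71.18/10)+10^(82.53/10)) = 82.8 dB SPL.

82.8 dB SPL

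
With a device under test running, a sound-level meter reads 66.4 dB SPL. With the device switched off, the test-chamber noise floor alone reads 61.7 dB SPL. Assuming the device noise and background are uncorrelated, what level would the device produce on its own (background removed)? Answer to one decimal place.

Remove the background by subtracting linear intensities:
L_src = 10·log₁₀(10^(66.4/10) − 10^(61.7/10)) = 10·log₁₀(2886000) = 64.6 dB SPL.

64.6 dB SPL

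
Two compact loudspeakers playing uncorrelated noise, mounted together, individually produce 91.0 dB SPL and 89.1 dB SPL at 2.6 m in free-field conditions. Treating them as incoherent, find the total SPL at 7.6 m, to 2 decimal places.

Combined at 2.6 m: 10·log₁₀(10^(91.0/10)+10^(89.1/10)) = 93.163 dB SPL.
Then apply −20·log₁₀(7.6/2.6) = -9.317 dB → 83.85 dB SPL.

83.85 dB SPL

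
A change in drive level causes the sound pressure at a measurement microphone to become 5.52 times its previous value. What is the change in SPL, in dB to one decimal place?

SPL change from a pressure ratio uses the 20·log₁₀ form:
20·log₁₀(5.52) = 14.8 dB.

14.8 dB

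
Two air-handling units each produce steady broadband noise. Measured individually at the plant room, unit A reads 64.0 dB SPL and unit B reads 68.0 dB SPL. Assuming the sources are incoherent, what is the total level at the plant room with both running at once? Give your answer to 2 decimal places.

Incoherent sources sum as intensities:
L_total = 10·log₁₀(10^(64.0/10) + 10^(68.0/10)) = 10·log₁₀(8821000) = 69.46 dB SPL.

69.46 dB SPL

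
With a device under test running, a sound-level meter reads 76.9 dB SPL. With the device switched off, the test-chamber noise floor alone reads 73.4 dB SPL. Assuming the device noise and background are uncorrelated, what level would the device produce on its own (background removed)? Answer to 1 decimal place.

Background correction is a power subtraction:
L_src = 10·log₁₀(10^(76.9/10) − 10^(73.4/10)) = 10·log₁₀(27100000) = 74.3 dB SPL.

74.3 dB SPL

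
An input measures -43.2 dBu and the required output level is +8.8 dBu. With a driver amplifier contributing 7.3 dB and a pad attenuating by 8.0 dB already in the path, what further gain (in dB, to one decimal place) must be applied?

The required make-up gain is the shortfall in the dB sum.
G = +8.8 − (-43.2) − 7.3 + 8.0 = 52.7 dB.

52.7 dB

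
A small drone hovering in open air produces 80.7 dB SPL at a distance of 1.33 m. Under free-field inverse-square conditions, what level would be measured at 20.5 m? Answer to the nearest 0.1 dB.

56.9 dB SPL

Free-field point source: level drops by 20·log₁₀ of the distance ratio.
ΔL = −20·log₁₀(20.5/1.33) = -23.76 dB, so L₂ = 80.7 + (-23.76) = 56.9 dB SPL.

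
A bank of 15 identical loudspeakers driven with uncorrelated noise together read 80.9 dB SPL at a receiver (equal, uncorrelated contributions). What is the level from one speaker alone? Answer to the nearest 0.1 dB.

69.1 dB SPL

15 equal incoherent sources add 10·log₁₀(15) = 11.76 dB over one source.
L_one = 80.9 − 11.76 = 69.1 dB SPL.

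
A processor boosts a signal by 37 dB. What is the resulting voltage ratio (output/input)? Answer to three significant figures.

70.8

Voltage ratio = 10^(dB/20).
10^(37/20) = 10^(1.850) = 70.8.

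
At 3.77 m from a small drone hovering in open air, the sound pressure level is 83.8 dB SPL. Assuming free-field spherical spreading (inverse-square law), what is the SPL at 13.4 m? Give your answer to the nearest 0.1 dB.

Inverse-square spreading gives ΔL = −20·log₁₀(d₂/d₁).
ΔL = −20·log₁₀(13.4/3.77) = -11.02 dB, so L₂ = 83.8 + (-11.02) = 72.8 dB SPL.

72.8 dB SPL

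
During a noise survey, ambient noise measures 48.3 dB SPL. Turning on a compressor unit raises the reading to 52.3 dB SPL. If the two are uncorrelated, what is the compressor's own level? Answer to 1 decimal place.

Background correction is a power subtraction:
L_src = 10·log₁₀(10^(52.3/10) − 10^(48.3/10)) = 10·log₁₀(102200) = 50.1 dB SPL.

50.1 dB SPL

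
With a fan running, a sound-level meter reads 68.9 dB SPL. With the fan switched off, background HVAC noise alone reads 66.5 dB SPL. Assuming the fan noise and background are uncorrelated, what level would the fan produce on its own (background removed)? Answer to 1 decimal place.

Background correction is a power subtraction:
L_src = 10·log₁₀(10^(68.9/10) − 10^(66.5/10)) = 10·log₁₀(3296000) = 65.2 dB SPL.

65.2 dB SPL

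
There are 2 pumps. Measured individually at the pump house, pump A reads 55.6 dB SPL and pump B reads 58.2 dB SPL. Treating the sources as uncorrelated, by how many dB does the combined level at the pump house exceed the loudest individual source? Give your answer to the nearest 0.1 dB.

1.9 dB

Incoherent sources sum as intensities:
L_total = 10·log₁₀(10^(55.6/10) + 10^(58.2/10)) = 60.10 dB SPL.
Excess over the loudest (58.2 dB): 60.10 − 58.2 = 1.9 dB.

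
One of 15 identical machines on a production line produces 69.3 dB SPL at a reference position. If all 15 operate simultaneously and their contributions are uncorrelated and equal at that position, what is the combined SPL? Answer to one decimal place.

81.1 dB SPL

15 equal incoherent sources raise the level by 10·log₁₀(15) = 11.76 dB.
L_total = 69.3 + 11.76 = 81.1 dB SPL.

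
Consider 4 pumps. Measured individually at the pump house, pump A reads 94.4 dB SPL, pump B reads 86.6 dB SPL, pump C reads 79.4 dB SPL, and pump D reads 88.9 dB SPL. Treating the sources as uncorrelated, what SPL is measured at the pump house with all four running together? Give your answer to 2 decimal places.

96.10 dB SPL

Add the sources as powers (linear), then convert back to dB:
L_total = 10·log₁₀(10^(94.4/10) + 10^(86.6/10) + 10^(79.4/10) + 10^(88.9/10)) = 10·log₁₀(4075000000) = 96.10 dB SPL.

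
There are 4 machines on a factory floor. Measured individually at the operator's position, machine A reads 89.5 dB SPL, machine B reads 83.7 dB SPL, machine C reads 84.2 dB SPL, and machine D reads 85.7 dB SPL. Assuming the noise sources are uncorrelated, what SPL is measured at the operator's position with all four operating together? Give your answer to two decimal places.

92.46 dB SPL

Uncorrelated sources add in intensity (power), not in dB.
L_total = 10·log₁₀(10^(89.5/10) + 10^(83.7/10) + 10^(84.2/10) + 10^(85.7/10)) = 10·log₁₀(1760000000) = 92.46 dB SPL.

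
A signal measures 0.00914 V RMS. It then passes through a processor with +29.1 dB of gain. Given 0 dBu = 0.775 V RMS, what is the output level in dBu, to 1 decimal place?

-9.5 dBu

Input level: 20·log₁₀(0.00914/0.775) = -38.57 dBu.
Output: -38.57 + 29.1 = -9.5 dBu.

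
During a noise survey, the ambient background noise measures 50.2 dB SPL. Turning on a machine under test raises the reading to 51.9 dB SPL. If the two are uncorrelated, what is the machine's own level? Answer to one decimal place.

47.0 dB SPL

Subtract intensities: L_src = 10·log₁₀(10^(L_total/10) − 10^(L_bg/10)).
L_src = 10·log₁₀(10^(51.9/10) − 10^(50.2/10)) = 10·log₁₀(50170) = 47.0 dB SPL.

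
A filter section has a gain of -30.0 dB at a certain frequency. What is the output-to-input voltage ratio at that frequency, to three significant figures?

Voltage ratio = 10^(dB/20).
10^(-30.0/20) = 10^(-1.500) = 0.0316.

0.0316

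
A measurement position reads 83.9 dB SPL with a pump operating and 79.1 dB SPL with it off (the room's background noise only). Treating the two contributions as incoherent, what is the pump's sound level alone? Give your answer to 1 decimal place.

82.2 dB SPL

Remove the background by subtracting linear intensities:
L_src = 10·log₁₀(10^(83.9/10) − 10^(79.1/10)) = 10·log₁₀(164200000) = 82.2 dB SPL.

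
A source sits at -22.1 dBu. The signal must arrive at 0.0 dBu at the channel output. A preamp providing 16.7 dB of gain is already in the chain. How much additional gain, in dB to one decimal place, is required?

The required make-up gain is the shortfall in the dB sum.
G = 0.0 − (-22.1) − 16.7 = 5.4 dB.

5.4 dB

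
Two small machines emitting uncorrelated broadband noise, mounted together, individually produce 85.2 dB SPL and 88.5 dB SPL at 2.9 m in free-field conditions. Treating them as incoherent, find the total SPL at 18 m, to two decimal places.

Combined at 2.9 m: 10·log₁₀(10^(85.2/10)+10^(88.5/10)) = 90.166 dB SPL.
Then apply −20·log₁₀(18/2.9) = -15.857 dB → 74.31 dB SPL.

74.31 dB SPL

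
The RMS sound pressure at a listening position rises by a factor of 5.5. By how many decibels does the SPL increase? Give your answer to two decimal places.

14.81 dB

SPL change from a pressure ratio uses the 20·log₁₀ form:
20·log₁₀(5.5) = 14.81 dB.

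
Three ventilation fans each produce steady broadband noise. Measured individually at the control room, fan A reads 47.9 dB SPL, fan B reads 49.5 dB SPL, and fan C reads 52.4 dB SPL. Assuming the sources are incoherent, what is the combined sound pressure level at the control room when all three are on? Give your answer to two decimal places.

55.11 dB SPL

Add the sources as powers (linear), then convert back to dB:
L_total = 10·log₁₀(10^(47.9/10) + 10^(49.5/10) + 10^(52.4/10)) = 10·log₁₀(324600) = 55.11 dB SPL.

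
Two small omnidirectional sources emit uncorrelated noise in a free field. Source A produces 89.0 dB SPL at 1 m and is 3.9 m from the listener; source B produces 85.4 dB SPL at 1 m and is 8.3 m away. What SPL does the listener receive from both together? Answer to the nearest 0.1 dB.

77.6 dB SPL

At the listener: L_A = 89.0 − 20·log₁₀(3.9) = 77.18 dB; L_B = 85.4 − 20·log₁₀(8.3) = 67.02 dB.
Combined: 10·log₁₀(10^(77.18/10)+10^(67.02/10)) = 77.6 dB SPL.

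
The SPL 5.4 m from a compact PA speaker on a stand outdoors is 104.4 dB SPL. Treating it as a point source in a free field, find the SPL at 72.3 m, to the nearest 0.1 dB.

81.9 dB SPL

Inverse-square spreading gives ΔL = −20·log₁₀(d₂/d₁).
ΔL = −20·log₁₀(72.3/5.4) = -22.53 dB, so L₂ = 104.4 + (-22.53) = 81.9 dB SPL.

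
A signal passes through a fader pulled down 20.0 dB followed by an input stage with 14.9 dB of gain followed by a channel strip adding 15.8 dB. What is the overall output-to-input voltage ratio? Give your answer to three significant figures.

Net gain = (−20.0) + 14.9 + 15.8 = 10.7 dB.
Voltage ratio = 10^(10.7/20) = 3.43.

3.43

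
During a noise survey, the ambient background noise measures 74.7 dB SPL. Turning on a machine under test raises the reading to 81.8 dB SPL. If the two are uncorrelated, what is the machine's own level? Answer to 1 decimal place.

80.9 dB SPL

Background correction is a power subtraction:
L_src = 10·log₁₀(10^(81.8/10) − 10^(74.7/10)) = 10·log₁₀(121800000) = 80.9 dB SPL.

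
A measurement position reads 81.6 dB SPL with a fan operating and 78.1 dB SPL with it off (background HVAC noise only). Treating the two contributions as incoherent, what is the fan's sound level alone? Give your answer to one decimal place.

79.0 dB SPL

Background correction is a power subtraction:
L_src = 10·log₁₀(10^(81.6/10) − 10^(78.1/10)) = 10·log₁₀(79980000) = 79.0 dB SPL.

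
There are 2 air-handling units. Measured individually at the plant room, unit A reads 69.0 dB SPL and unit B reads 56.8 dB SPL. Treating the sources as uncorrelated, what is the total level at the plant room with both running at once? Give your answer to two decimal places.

69.25 dB SPL

Incoherent sources sum as intensities:
L_total = 10·log₁₀(10^(69.0/10) + 10^(56.8/10)) = 10·log₁₀(8422000) = 69.25 dB SPL.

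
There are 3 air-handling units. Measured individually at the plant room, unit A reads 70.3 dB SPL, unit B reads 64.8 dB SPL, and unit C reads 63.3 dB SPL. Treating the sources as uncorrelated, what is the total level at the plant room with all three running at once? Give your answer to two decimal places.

Uncorrelated sources add in intensity (power), not in dB.
L_total = 10·log₁₀(10^(70.3/10) + 10^(64.8/10) + 10^(63.3/10)) = 10·log₁₀(15870000) = 72.01 dB SPL.

72.01 dB SPL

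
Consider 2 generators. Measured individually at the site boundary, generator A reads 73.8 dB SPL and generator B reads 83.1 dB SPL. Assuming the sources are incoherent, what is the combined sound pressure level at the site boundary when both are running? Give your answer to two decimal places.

83.58 dB SPL

Uncorrelated sources add in intensity (power), not in dB.
L_total = 10·log₁₀(10^(73.8/10) + 10^(83.1/10)) = 10·log₁₀(228200000) = 83.58 dB SPL.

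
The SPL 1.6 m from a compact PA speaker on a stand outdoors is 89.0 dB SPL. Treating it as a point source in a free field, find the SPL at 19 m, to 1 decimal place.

Inverse-square spreading gives ΔL = −20·log₁₀(d₂/d₁).
ΔL = −20·log₁₀(19/1.6) = -21.49 dB, so L₂ = 89.0 + (-21.49) = 67.5 dB SPL.

67.5 dB SPL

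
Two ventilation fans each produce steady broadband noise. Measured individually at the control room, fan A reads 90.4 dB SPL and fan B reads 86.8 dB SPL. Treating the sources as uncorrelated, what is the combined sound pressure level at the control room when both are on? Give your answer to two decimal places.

Incoherent sources sum as intensities:
L_total = 10·log₁₀(10^(90.4/10) + 10^(86.8/10)) = 10·log₁₀(1575000000) = 91.97 dB SPL.

91.97 dB SPL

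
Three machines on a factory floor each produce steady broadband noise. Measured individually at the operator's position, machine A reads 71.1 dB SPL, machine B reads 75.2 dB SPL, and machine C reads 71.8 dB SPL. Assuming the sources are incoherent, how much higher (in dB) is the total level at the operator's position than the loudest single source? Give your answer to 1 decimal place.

Add the sources as powers (linear), then convert back to dB:
L_total = 10·log₁₀(10^(71.1/10) + 10^(75.2/10) + 10^(71.8/10)) = 77.86 dB SPL.
Excess over the loudest (75.2 dB): 77.86 − 75.2 = 2.7 dB.

2.7 dB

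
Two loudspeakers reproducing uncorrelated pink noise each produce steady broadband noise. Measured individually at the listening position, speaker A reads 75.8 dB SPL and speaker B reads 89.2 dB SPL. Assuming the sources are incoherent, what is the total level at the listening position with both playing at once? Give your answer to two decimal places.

89.39 dB SPL

Uncorrelated sources add in intensity (power), not in dB.
L_total = 10·log₁₀(10^(75.8/10) + 10^(89.2/10)) = 10·log₁₀(869800000) = 89.39 dB SPL.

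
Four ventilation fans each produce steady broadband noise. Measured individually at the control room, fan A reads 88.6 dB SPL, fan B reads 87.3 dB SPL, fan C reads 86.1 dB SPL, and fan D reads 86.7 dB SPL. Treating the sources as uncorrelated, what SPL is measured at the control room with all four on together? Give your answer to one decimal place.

93.3 dB SPL

Uncorrelated sources add in intensity (power), not in dB.
L_total = 10·log₁₀(10^(88.6/10) + 10^(87.3/10) + 10^(86.1/10) + 10^(86.7/10)) = 10·log₁₀(2137000000) = 93.3 dB SPL.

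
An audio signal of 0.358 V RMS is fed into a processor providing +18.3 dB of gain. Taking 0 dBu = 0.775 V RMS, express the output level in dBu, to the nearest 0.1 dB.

+11.6 dBu

Input level: 20·log₁₀(0.358/0.775) = -6.71 dBu.
Output: -6.71 + 18.3 = +11.6 dBu.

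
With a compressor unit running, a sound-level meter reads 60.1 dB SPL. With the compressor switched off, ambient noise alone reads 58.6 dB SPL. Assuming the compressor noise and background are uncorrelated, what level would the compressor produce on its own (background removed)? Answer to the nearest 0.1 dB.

54.8 dB SPL

Remove the background by subtracting linear intensities:
L_src = 10·log₁₀(10^(60.1/10) − 10^(58.6/10)) = 10·log₁₀(298900) = 54.8 dB SPL.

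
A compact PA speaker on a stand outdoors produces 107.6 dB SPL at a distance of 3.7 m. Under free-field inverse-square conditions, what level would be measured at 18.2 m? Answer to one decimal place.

Free-field point source: level drops by 20·log₁₀ of the distance ratio.
ΔL = −20·log₁₀(18.2/3.7) = -13.84 dB, so L₂ = 107.6 + (-13.84) = 93.8 dB SPL.

93.8 dB SPL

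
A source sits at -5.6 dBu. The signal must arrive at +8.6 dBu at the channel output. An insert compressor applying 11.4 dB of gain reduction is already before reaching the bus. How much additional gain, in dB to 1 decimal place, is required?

25.6 dB

The required make-up gain is the shortfall in the dB sum.
G = +8.6 − (-5.6) + 11.4 = 25.6 dB.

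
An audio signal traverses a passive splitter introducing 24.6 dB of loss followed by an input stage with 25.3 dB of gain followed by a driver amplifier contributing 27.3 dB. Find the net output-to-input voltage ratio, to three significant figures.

Net gain = (−24.6) + 25.3 + 27.3 = 28.0 dB.
Voltage ratio = 10^(28.0/20) = 25.1.

25.1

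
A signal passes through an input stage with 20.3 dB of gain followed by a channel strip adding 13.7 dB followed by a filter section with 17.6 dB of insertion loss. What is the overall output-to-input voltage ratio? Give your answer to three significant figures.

6.61

Net gain = 20.3 + 13.7 + (−17.6) = 16.4 dB.
Voltage ratio = 10^(16.4/20) = 6.61.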